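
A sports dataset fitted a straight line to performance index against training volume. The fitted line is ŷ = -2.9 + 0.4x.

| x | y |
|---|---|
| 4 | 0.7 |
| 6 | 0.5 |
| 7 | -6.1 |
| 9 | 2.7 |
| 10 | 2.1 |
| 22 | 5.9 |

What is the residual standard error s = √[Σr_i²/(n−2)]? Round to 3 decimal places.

x=4: ŷ = -2.9 + 0.4·4 = -1.3; r = 0.7 − (-1.3) = 2
x=6: ŷ = -2.9 + 0.4·6 = -0.5; r = 0.5 − (-0.5) = 1
x=7: ŷ = -2.9 + 0.4·7 = -0.1; r = -6.1 − (-0.1) = -6
x=9: ŷ = -2.9 + 0.4·9 = 0.7; r = 2.7 − 0.7 = 2
x=10: ŷ = -2.9 + 0.4·10 = 1.1; r = 2.1 − 1.1 = 1
x=22: ŷ = -2.9 + 0.4·22 = 5.9; r = 5.9 − 5.9 = 0
SSE = 4 + 1 + 36 + 4 + 1 + 0 = 46
s = √(46/4) = √11.5 ≈ 3.391

s = 3.391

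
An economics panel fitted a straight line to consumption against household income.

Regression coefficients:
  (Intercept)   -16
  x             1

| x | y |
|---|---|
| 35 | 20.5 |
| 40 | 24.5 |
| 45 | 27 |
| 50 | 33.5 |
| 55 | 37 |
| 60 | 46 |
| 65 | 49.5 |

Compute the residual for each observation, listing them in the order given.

x=35: ŷ = -16 + 35 = 19; r = 20.5 − 19 = 1.5
x=40: ŷ = -16 + 40 = 24; r = 24.5 − 24 = 0.5
x=45: ŷ = -16 + 45 = 29; r = 27 − 29 = -2
x=50: ŷ = -16 + 50 = 34; r = 33.5 − 34 = -0.5
x=55: ŷ = -16 + 55 = 39; r = 37 − 39 = -2
x=60: ŷ = -16 + 60 = 44; r = 46 − 44 = 2
x=65: ŷ = -16 + 65 = 49; r = 49.5 − 49 = 0.5

1.5, 0.5, -2, -0.5, -2, 2, 0.5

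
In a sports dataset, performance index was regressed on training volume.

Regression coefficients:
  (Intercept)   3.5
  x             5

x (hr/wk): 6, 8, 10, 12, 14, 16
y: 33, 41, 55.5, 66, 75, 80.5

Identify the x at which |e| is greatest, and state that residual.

x=6: ŷ = 3.5 + 5·6 = 33.5; e = 33 − 33.5 = -0.5
x=8: ŷ = 3.5 + 5·8 = 43.5; e = 41 − 43.5 = -2.5
x=10: ŷ = 3.5 + 5·10 = 53.5; e = 55.5 − 53.5 = 2
x=12: ŷ = 3.5 + 5·12 = 63.5; e = 66 − 63.5 = 2.5
x=14: ŷ = 3.5 + 5·14 = 73.5; e = 75 − 73.5 = 1.5
x=16: ŷ = 3.5 + 5·16 = 83.5; e = 80.5 − 83.5 = -3
Largest |e| is 3 at x = 16, residual -3.

x = 16, e = -3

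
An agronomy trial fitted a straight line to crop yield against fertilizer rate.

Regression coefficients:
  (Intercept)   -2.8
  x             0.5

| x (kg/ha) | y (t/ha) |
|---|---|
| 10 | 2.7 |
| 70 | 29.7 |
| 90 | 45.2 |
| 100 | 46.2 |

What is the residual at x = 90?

r = 3

ŷ = -2.8 + 0.5·90 = 42.2
r = 45.2 − 42.2 = 3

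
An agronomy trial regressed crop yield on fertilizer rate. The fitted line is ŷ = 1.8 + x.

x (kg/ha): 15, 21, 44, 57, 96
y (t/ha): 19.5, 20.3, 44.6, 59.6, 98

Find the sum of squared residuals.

SSE = 15.66

x=15: ŷ = 1.8 + 15 = 16.8; e = 19.5 − 16.8 = 2.7
x=21: ŷ = 1.8 + 21 = 22.8; e = 20.3 − 22.8 = -2.5
x=44: ŷ = 1.8 + 44 = 45.8; e = 44.6 − 45.8 = -1.2
x=57: ŷ = 1.8 + 57 = 58.8; e = 59.6 − 58.8 = 0.8
x=96: ŷ = 1.8 + 96 = 97.8; e = 98 − 97.8 = 0.2
SSE = 7.29 + 6.25 + 1.44 + 0.64 + 0.04 = 15.66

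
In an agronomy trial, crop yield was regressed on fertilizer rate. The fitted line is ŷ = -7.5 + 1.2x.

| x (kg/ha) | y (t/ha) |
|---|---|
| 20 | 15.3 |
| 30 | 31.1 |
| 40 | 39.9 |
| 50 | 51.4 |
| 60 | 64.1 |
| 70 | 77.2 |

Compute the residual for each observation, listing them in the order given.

-1.2, 2.6, -0.6, -1.1, -0.4, 0.7

x=20: ŷ = -7.5 + 1.2·20 = 16.5; r = 15.3 − 16.5 = -1.2
x=30: ŷ = -7.5 + 1.2·30 = 28.5; r = 31.1 − 28.5 = 2.6
x=40: ŷ = -7.5 + 1.2·40 = 40.5; r = 39.9 − 40.5 = -0.6
x=50: ŷ = -7.5 + 1.2·50 = 52.5; r = 51.4 − 52.5 = -1.1
x=60: ŷ = -7.5 + 1.2·60 = 64.5; r = 64.1 − 64.5 = -0.4
x=70: ŷ = -7.5 + 1.2·70 = 76.5; r = 77.2 − 76.5 = 0.7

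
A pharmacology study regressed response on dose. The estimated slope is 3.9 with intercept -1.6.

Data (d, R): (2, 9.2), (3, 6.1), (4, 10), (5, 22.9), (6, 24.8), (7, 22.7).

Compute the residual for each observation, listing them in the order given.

3, -4, -4, 5, 3, -3

d=2: ŷ = -1.6 + 3.9·2 = 6.2; e = 9.2 − 6.2 = 3
d=3: ŷ = -1.6 + 3.9·3 = 10.1; e = 6.1 − 10.1 = -4
d=4: ŷ = -1.6 + 3.9·4 = 14; e = 10 − 14 = -4
d=5: ŷ = -1.6 + 3.9·5 = 17.9; e = 22.9 − 17.9 = 5
d=6: ŷ = -1.6 + 3.9·6 = 21.8; e = 24.8 − 21.8 = 3
d=7: ŷ = -1.6 + 3.9·7 = 25.7; e = 22.7 − 25.7 = -3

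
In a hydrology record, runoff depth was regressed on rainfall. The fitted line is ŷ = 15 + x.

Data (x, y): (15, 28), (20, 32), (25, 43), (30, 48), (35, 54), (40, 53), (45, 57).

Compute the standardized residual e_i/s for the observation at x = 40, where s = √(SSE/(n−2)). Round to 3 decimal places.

x=15: ŷ = 15 + 15 = 30; e = 28 − 30 = -2
x=20: ŷ = 15 + 20 = 35; e = 32 − 35 = -3
x=25: ŷ = 15 + 25 = 40; e = 43 − 40 = 3
x=30: ŷ = 15 + 30 = 45; e = 48 − 45 = 3
x=35: ŷ = 15 + 35 = 50; e = 54 − 50 = 4
x=40: ŷ = 15 + 40 = 55; e = 53 − 55 = -2
x=45: ŷ = 15 + 45 = 60; e = 57 − 60 = -3
SSE = 4 + 9 + 9 + 9 + 16 + 4 + 9 = 60
s = √(60/5) = 3.4641
e/s = -2 / 3.4641 = -0.577

-0.577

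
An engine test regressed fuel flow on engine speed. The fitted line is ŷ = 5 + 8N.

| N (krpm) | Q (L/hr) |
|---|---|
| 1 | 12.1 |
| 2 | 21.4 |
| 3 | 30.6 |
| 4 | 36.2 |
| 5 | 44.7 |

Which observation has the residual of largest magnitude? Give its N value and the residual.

N = 3, r = 1.6

N=1: ŷ = 5 + 8·1 = 13; r = 12.1 − 13 = -0.9
N=2: ŷ = 5 + 8·2 = 21; r = 21.4 − 21 = 0.4
N=3: ŷ = 5 + 8·3 = 29; r = 30.6 − 29 = 1.6
N=4: ŷ = 5 + 8·4 = 37; r = 36.2 − 37 = -0.8
N=5: ŷ = 5 + 8·5 = 45; r = 44.7 − 45 = -0.3
Largest |r| is 1.6 at N = 3, residual 1.6.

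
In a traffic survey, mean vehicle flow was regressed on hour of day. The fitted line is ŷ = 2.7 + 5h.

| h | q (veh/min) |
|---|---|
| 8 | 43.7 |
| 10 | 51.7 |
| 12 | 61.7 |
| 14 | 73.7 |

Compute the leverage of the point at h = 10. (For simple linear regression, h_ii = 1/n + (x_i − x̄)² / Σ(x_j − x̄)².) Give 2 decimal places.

h̄ = (8 + 10 + 12 + 14)/4 = 11
Σ(h − h̄)² = 9 + 1 + 1 + 9 = 20
h = 1/4 + (-1)²/20 = 0.25 + 0.05 = 0.30

h = 0.30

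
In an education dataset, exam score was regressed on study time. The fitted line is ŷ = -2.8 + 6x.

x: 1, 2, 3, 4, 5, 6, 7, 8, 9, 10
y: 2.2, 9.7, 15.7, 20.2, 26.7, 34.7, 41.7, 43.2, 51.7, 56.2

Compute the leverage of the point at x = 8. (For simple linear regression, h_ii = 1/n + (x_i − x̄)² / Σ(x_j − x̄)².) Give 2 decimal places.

x̄ = (1 + 2 + 3 + 4 + 5 + 6 + 7 + 8 + 9 + 10)/10 = 5.5
Σ(x − x̄)² = 20.25 + 12.25 + 6.25 + 2.25 + 0.25 + 0.25 + 2.25 + 6.25 + 12.25 + 20.25 = 82.5
h = 1/10 + (2.5)²/82.5 = 0.1 + 0.0757576 = 0.18

h = 0.18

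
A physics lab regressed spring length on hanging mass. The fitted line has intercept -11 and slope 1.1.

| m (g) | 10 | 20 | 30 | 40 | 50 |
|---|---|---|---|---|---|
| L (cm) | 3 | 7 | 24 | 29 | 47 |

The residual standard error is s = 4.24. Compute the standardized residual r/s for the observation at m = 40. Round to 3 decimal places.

L̂ = -11 + 1.1·40 = 33
r = 29 − 33 = -4
r/s = -4 / 4.24 = -0.943

-0.943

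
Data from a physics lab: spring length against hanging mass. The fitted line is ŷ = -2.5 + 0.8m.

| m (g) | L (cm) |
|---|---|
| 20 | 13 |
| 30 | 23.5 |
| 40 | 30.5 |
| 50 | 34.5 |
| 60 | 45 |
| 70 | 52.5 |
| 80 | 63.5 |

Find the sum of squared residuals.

SSE = 19.5

m=20: ŷ = -2.5 + 0.8·20 = 13.5; e = 13 − 13.5 = -0.5
m=30: ŷ = -2.5 + 0.8·30 = 21.5; e = 23.5 − 21.5 = 2
m=40: ŷ = -2.5 + 0.8·40 = 29.5; e = 30.5 − 29.5 = 1
m=50: ŷ = -2.5 + 0.8·50 = 37.5; e = 34.5 − 37.5 = -3
m=60: ŷ = -2.5 + 0.8·60 = 45.5; e = 45 − 45.5 = -0.5
m=70: ŷ = -2.5 + 0.8·70 = 53.5; e = 52.5 − 53.5 = -1
m=80: ŷ = -2.5 + 0.8·80 = 61.5; e = 63.5 − 61.5 = 2
SSE = 0.25 + 4 + 1 + 9 + 0.25 + 1 + 4 = 19.5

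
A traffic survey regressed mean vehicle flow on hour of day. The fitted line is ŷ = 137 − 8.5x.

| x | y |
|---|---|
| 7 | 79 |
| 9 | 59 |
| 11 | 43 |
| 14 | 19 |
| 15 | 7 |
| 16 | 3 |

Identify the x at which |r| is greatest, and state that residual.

x = 15, r = -2.5

x=7: ŷ = 137 − 8.5·7 = 77.5; r = 79 − 77.5 = 1.5
x=9: ŷ = 137 − 8.5·9 = 60.5; r = 59 − 60.5 = -1.5
x=11: ŷ = 137 − 8.5·11 = 43.5; r = 43 − 43.5 = -0.5
x=14: ŷ = 137 − 8.5·14 = 18; r = 19 − 18 = 1
x=15: ŷ = 137 − 8.5·15 = 9.5; r = 7 − 9.5 = -2.5
x=16: ŷ = 137 − 8.5·16 = 1; r = 3 − 1 = 2
Largest |r| is 2.5 at x = 15, residual -2.5.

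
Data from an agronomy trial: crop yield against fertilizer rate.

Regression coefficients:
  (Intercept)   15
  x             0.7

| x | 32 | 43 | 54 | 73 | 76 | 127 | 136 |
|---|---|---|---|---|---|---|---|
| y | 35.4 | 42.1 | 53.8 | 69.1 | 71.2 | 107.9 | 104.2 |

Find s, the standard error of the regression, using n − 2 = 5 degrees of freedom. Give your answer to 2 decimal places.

x=32: ŷ = 15 + 0.7·32 = 37.4; e = 35.4 − 37.4 = -2
x=43: ŷ = 15 + 0.7·43 = 45.1; e = 42.1 − 45.1 = -3
x=54: ŷ = 15 + 0.7·54 = 52.8; e = 53.8 − 52.8 = 1
x=73: ŷ = 15 + 0.7·73 = 66.1; e = 69.1 − 66.1 = 3
x=76: ŷ = 15 + 0.7·76 = 68.2; e = 71.2 − 68.2 = 3
x=127: ŷ = 15 + 0.7·127 = 103.9; e = 107.9 − 103.9 = 4
x=136: ŷ = 15 + 0.7·136 = 110.2; e = 104.2 − 110.2 = -6
SSE = 4 + 9 + 1 + 9 + 9 + 16 + 36 = 84
s = √(84/5) = √16.8 ≈ 4.10

s = 4.10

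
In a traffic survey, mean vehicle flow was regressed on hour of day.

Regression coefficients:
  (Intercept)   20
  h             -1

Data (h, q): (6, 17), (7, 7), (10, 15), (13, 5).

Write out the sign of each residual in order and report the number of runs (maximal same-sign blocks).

h=6: ŷ = 20 − 6 = 14; r = 17 − 14 = 3
h=7: ŷ = 20 − 7 = 13; r = 7 − 13 = -6
h=10: ŷ = 20 − 10 = 10; r = 15 − 10 = 5
h=13: ŷ = 20 − 13 = 7; r = 5 − 7 = -2
Signs: + − + −
Runs: +×1, −×1, +×1, −×1 → 4

4 runs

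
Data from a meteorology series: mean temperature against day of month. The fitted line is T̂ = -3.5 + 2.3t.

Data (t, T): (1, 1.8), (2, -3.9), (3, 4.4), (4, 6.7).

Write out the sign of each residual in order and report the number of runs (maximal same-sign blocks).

3 runs

t=1: T̂ = -3.5 + 2.3·1 = -1.2; e = 1.8 − (-1.2) = 3
t=2: T̂ = -3.5 + 2.3·2 = 1.1; e = -3.9 − 1.1 = -5
t=3: T̂ = -3.5 + 2.3·3 = 3.4; e = 4.4 − 3.4 = 1
t=4: T̂ = -3.5 + 2.3·4 = 5.7; e = 6.7 − 5.7 = 1
Signs: + − + +
Runs: +×1, −×1, +×2 → 3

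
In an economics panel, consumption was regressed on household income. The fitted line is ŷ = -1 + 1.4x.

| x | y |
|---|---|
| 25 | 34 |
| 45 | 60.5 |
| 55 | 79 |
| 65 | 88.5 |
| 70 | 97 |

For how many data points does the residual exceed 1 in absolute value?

3

x=25: ŷ = -1 + 1.4·25 = 34; r = 34 − 34 = 0
x=45: ŷ = -1 + 1.4·45 = 62; r = 60.5 − 62 = -1.5
x=55: ŷ = -1 + 1.4·55 = 76; r = 79 − 76 = 3
x=65: ŷ = -1 + 1.4·65 = 90; r = 88.5 − 90 = -1.5
x=70: ŷ = -1 + 1.4·70 = 97; r = 97 − 97 = 0
|r| > 1: x=45 (|r|=1.5), x=55 (|r|=3), x=65 (|r|=1.5) → 3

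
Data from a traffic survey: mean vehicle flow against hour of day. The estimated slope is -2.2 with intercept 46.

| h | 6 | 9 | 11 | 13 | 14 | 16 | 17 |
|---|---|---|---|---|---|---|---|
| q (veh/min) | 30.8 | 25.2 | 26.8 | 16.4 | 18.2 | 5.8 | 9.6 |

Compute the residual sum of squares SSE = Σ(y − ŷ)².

SSE = 66

h=6: q̂ = 46 − 2.2·6 = 32.8; e = 30.8 − 32.8 = -2
h=9: q̂ = 46 − 2.2·9 = 26.2; e = 25.2 − 26.2 = -1
h=11: q̂ = 46 − 2.2·11 = 21.8; e = 26.8 − 21.8 = 5
h=13: q̂ = 46 − 2.2·13 = 17.4; e = 16.4 − 17.4 = -1
h=14: q̂ = 46 − 2.2·14 = 15.2; e = 18.2 − 15.2 = 3
h=16: q̂ = 46 − 2.2·16 = 10.8; e = 5.8 − 10.8 = -5
h=17: q̂ = 46 − 2.2·17 = 8.6; e = 9.6 − 8.6 = 1
SSE = 4 + 1 + 25 + 1 + 9 + 25 + 1 = 66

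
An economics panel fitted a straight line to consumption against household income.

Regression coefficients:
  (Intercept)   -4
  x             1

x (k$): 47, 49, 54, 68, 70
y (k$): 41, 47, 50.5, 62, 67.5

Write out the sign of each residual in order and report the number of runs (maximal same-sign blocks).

4 runs

x=47: ŷ = -4 + 47 = 43; r = 41 − 43 = -2
x=49: ŷ = -4 + 49 = 45; r = 47 − 45 = 2
x=54: ŷ = -4 + 54 = 50; r = 50.5 − 50 = 0.5
x=68: ŷ = -4 + 68 = 64; r = 62 − 64 = -2
x=70: ŷ = -4 + 70 = 66; r = 67.5 − 66 = 1.5
Signs: − + + − +
Runs: −×1, +×2, −×1, +×1 → 4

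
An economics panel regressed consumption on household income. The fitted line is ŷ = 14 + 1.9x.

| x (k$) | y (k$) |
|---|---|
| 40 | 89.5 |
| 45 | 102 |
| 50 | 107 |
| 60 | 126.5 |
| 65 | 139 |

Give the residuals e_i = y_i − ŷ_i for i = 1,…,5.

-0.5, 2.5, -2, -1.5, 1.5

x=40: ŷ = 14 + 1.9·40 = 90; e = 89.5 − 90 = -0.5
x=45: ŷ = 14 + 1.9·45 = 99.5; e = 102 − 99.5 = 2.5
x=50: ŷ = 14 + 1.9·50 = 109; e = 107 − 109 = -2
x=60: ŷ = 14 + 1.9·60 = 128; e = 126.5 − 128 = -1.5
x=65: ŷ = 14 + 1.9·65 = 137.5; e = 139 − 137.5 = 1.5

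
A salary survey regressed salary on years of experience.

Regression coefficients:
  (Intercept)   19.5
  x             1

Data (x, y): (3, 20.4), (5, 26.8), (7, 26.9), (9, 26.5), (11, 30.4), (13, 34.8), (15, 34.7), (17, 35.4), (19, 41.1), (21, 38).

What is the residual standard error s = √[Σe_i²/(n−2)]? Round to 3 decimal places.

s = 2.044

x=3: ŷ = 19.5 + 3 = 22.5; e = 20.4 − 22.5 = -2.1
x=5: ŷ = 19.5 + 5 = 24.5; e = 26.8 − 24.5 = 2.3
x=7: ŷ = 19.5 + 7 = 26.5; e = 26.9 − 26.5 = 0.4
x=9: ŷ = 19.5 + 9 = 28.5; e = 26.5 − 28.5 = -2
x=11: ŷ = 19.5 + 11 = 30.5; e = 30.4 − 30.5 = -0.1
x=13: ŷ = 19.5 + 13 = 32.5; e = 34.8 − 32.5 = 2.3
x=15: ŷ = 19.5 + 15 = 34.5; e = 34.7 − 34.5 = 0.2
x=17: ŷ = 19.5 + 17 = 36.5; e = 35.4 − 36.5 = -1.1
x=19: ŷ = 19.5 + 19 = 38.5; e = 41.1 − 38.5 = 2.6
x=21: ŷ = 19.5 + 21 = 40.5; e = 38 − 40.5 = -2.5
SSE = 4.41 + 5.29 + 0.16 + 4 + 0.01 + 5.29 + 0.04 + 1.21 + 6.76 + 6.25 = 33.42
s = √(33.42/8) = √4.1775 ≈ 2.044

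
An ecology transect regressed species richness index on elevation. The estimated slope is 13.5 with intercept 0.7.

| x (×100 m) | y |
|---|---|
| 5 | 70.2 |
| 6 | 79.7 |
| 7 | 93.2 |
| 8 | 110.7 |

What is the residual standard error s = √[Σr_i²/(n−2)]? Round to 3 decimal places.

x=5: ŷ = 0.7 + 13.5·5 = 68.2; r = 70.2 − 68.2 = 2
x=6: ŷ = 0.7 + 13.5·6 = 81.7; r = 79.7 − 81.7 = -2
x=7: ŷ = 0.7 + 13.5·7 = 95.2; r = 93.2 − 95.2 = -2
x=8: ŷ = 0.7 + 13.5·8 = 108.7; r = 110.7 − 108.7 = 2
SSE = 4 + 4 + 4 + 4 = 16
s = √(16/2) = √8 ≈ 2.828

s = 2.828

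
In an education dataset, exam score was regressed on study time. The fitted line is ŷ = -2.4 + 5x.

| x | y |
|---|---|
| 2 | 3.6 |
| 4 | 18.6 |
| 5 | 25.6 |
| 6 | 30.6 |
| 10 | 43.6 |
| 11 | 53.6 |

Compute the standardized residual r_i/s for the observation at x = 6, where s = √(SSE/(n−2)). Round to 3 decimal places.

0.832

x=2: ŷ = -2.4 + 5·2 = 7.6; r = 3.6 − 7.6 = -4
x=4: ŷ = -2.4 + 5·4 = 17.6; r = 18.6 − 17.6 = 1
x=5: ŷ = -2.4 + 5·5 = 22.6; r = 25.6 − 22.6 = 3
x=6: ŷ = -2.4 + 5·6 = 27.6; r = 30.6 − 27.6 = 3
x=10: ŷ = -2.4 + 5·10 = 47.6; r = 43.6 − 47.6 = -4
x=11: ŷ = -2.4 + 5·11 = 52.6; r = 53.6 − 52.6 = 1
SSE = 16 + 1 + 9 + 9 + 16 + 1 = 52
s = √(52/4) = 3.60555
r/s = 3 / 3.60555 = 0.832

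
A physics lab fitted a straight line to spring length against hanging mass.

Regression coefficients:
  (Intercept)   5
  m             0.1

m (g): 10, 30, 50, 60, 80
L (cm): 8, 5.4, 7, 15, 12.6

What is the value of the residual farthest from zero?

e = 4

m=10: L̂ = 5 + 0.1·10 = 6; e = 8 − 6 = 2
m=30: L̂ = 5 + 0.1·30 = 8; e = 5.4 − 8 = -2.6
m=50: L̂ = 5 + 0.1·50 = 10; e = 7 − 10 = -3
m=60: L̂ = 5 + 0.1·60 = 11; e = 15 − 11 = 4
m=80: L̂ = 5 + 0.1·80 = 13; e = 12.6 − 13 = -0.4
Largest |e| is 4 at m = 60, residual 4.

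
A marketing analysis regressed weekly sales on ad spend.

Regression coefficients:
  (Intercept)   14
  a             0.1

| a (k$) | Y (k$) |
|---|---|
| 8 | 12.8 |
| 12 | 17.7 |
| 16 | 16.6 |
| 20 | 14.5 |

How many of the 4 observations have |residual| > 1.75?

a=8: ŷ = 14 + 0.1·8 = 14.8; r = 12.8 − 14.8 = -2
a=12: ŷ = 14 + 0.1·12 = 15.2; r = 17.7 − 15.2 = 2.5
a=16: ŷ = 14 + 0.1·16 = 15.6; r = 16.6 − 15.6 = 1
a=20: ŷ = 14 + 0.1·20 = 16; r = 14.5 − 16 = -1.5
|r| > 1.75: a=8 (|r|=2), a=12 (|r|=2.5) → 2

2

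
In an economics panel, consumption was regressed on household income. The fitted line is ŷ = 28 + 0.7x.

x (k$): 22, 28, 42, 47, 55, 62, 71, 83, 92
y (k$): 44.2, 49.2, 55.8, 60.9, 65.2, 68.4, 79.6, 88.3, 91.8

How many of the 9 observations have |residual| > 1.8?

3

x=22: ŷ = 28 + 0.7·22 = 43.4; e = 44.2 − 43.4 = 0.8
x=28: ŷ = 28 + 0.7·28 = 47.6; e = 49.2 − 47.6 = 1.6
x=42: ŷ = 28 + 0.7·42 = 57.4; e = 55.8 − 57.4 = -1.6
x=47: ŷ = 28 + 0.7·47 = 60.9; e = 60.9 − 60.9 = 0
x=55: ŷ = 28 + 0.7·55 = 66.5; e = 65.2 − 66.5 = -1.3
x=62: ŷ = 28 + 0.7·62 = 71.4; e = 68.4 − 71.4 = -3
x=71: ŷ = 28 + 0.7·71 = 77.7; e = 79.6 − 77.7 = 1.9
x=83: ŷ = 28 + 0.7·83 = 86.1; e = 88.3 − 86.1 = 2.2
x=92: ŷ = 28 + 0.7·92 = 92.4; e = 91.8 − 92.4 = -0.6
|e| > 1.8: x=62 (|e|=3), x=71 (|e|=1.9), x=83 (|e|=2.2) → 3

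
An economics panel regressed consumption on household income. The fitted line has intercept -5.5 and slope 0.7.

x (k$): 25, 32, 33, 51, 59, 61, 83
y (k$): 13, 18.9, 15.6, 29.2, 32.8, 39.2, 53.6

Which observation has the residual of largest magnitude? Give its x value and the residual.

x=25: ŷ = -5.5 + 0.7·25 = 12; e = 13 − 12 = 1
x=32: ŷ = -5.5 + 0.7·32 = 16.9; e = 18.9 − 16.9 = 2
x=33: ŷ = -5.5 + 0.7·33 = 17.6; e = 15.6 − 17.6 = -2
x=51: ŷ = -5.5 + 0.7·51 = 30.2; e = 29.2 − 30.2 = -1
x=59: ŷ = -5.5 + 0.7·59 = 35.8; e = 32.8 − 35.8 = -3
x=61: ŷ = -5.5 + 0.7·61 = 37.2; e = 39.2 − 37.2 = 2
x=83: ŷ = -5.5 + 0.7·83 = 52.6; e = 53.6 − 52.6 = 1
Largest |e| is 3 at x = 59, residual -3.

x = 59, e = -3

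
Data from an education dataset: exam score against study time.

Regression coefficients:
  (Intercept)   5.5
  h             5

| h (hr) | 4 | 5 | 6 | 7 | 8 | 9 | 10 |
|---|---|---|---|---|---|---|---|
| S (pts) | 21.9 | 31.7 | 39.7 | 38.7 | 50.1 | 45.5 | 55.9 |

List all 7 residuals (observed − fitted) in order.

h=4: Ŝ = 5.5 + 5·4 = 25.5; e = 21.9 − 25.5 = -3.6
h=5: Ŝ = 5.5 + 5·5 = 30.5; e = 31.7 − 30.5 = 1.2
h=6: Ŝ = 5.5 + 5·6 = 35.5; e = 39.7 − 35.5 = 4.2
h=7: Ŝ = 5.5 + 5·7 = 40.5; e = 38.7 − 40.5 = -1.8
h=8: Ŝ = 5.5 + 5·8 = 45.5; e = 50.1 − 45.5 = 4.6
h=9: Ŝ = 5.5 + 5·9 = 50.5; e = 45.5 − 50.5 = -5
h=10: Ŝ = 5.5 + 5·10 = 55.5; e = 55.9 − 55.5 = 0.4

-3.6, 1.2, 4.2, -1.8, 4.6, -5, 0.4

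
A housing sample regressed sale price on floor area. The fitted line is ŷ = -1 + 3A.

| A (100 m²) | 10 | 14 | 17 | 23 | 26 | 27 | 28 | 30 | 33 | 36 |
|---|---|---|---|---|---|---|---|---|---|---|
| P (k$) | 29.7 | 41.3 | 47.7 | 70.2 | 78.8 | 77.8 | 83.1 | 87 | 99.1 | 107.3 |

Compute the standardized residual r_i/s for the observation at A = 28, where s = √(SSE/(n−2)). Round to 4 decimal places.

0.0576

A=10: ŷ = -1 + 3·10 = 29; r = 29.7 − 29 = 0.7
A=14: ŷ = -1 + 3·14 = 41; r = 41.3 − 41 = 0.3
A=17: ŷ = -1 + 3·17 = 50; r = 47.7 − 50 = -2.3
A=23: ŷ = -1 + 3·23 = 68; r = 70.2 − 68 = 2.2
A=26: ŷ = -1 + 3·26 = 77; r = 78.8 − 77 = 1.8
A=27: ŷ = -1 + 3·27 = 80; r = 77.8 − 80 = -2.2
A=28: ŷ = -1 + 3·28 = 83; r = 83.1 − 83 = 0.1
A=30: ŷ = -1 + 3·30 = 89; r = 87 − 89 = -2
A=33: ŷ = -1 + 3·33 = 98; r = 99.1 − 98 = 1.1
A=36: ŷ = -1 + 3·36 = 107; r = 107.3 − 107 = 0.3
SSE = 0.49 + 0.09 + 5.29 + 4.84 + 3.24 + 4.84 + 0.01 + 4 + 1.21 + 0.09 = 24.1
s = √(24.1/8) = 1.73566
r/s = 0.1 / 1.73566 = 0.0576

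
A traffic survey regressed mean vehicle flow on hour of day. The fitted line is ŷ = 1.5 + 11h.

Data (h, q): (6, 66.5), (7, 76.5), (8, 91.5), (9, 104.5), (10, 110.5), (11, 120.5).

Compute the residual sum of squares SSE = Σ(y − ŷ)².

SSE = 30

h=6: ŷ = 1.5 + 11·6 = 67.5; r = 66.5 − 67.5 = -1
h=7: ŷ = 1.5 + 11·7 = 78.5; r = 76.5 − 78.5 = -2
h=8: ŷ = 1.5 + 11·8 = 89.5; r = 91.5 − 89.5 = 2
h=9: ŷ = 1.5 + 11·9 = 100.5; r = 104.5 − 100.5 = 4
h=10: ŷ = 1.5 + 11·10 = 111.5; r = 110.5 − 111.5 = -1
h=11: ŷ = 1.5 + 11·11 = 122.5; r = 120.5 − 122.5 = -2
SSE = 1 + 4 + 4 + 16 + 1 + 4 = 30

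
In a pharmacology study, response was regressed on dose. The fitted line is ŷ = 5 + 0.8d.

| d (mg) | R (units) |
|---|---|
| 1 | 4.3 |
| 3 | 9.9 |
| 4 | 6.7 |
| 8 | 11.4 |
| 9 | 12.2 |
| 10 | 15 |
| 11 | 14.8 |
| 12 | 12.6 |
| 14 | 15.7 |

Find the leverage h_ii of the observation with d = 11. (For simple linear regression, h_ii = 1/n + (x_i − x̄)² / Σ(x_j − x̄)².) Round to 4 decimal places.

h = 0.1688

d̄ = (1 + 3 + 4 + 8 + 9 + 10 + 11 + 12 + 14)/9 = 8
Σ(d − d̄)² = 49 + 25 + 16 + 0 + 1 + 4 + 9 + 16 + 36 = 156
h = 1/9 + (3)²/156 = 0.111111 + 0.0576923 = 0.1688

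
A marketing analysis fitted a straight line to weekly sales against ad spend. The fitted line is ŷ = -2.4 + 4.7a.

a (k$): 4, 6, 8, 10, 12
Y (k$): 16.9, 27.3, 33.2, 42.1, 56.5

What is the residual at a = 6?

r = 1.5

ŷ = -2.4 + 4.7·6 = 25.8
r = 27.3 − 25.8 = 1.5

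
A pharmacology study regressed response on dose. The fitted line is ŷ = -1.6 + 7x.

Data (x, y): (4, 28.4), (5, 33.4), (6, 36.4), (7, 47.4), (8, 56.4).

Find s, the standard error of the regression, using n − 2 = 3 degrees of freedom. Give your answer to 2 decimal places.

x=4: ŷ = -1.6 + 7·4 = 26.4; r = 28.4 − 26.4 = 2
x=5: ŷ = -1.6 + 7·5 = 33.4; r = 33.4 − 33.4 = 0
x=6: ŷ = -1.6 + 7·6 = 40.4; r = 36.4 − 40.4 = -4
x=7: ŷ = -1.6 + 7·7 = 47.4; r = 47.4 − 47.4 = 0
x=8: ŷ = -1.6 + 7·8 = 54.4; r = 56.4 − 54.4 = 2
SSE = 4 + 0 + 16 + 0 + 4 = 24
s = √(24/3) = √8 ≈ 2.83

s = 2.83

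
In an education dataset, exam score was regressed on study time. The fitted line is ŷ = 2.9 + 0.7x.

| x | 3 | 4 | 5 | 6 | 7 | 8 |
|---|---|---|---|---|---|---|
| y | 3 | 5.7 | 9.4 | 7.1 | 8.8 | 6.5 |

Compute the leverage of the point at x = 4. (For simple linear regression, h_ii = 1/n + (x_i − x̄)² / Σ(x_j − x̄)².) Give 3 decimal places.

x̄ = (3 + 4 + 5 + 6 + 7 + 8)/6 = 5.5
Σ(x − x̄)² = 6.25 + 2.25 + 0.25 + 0.25 + 2.25 + 6.25 = 17.5
h = 1/6 + (-1.5)²/17.5 = 0.166667 + 0.128571 = 0.295

h = 0.295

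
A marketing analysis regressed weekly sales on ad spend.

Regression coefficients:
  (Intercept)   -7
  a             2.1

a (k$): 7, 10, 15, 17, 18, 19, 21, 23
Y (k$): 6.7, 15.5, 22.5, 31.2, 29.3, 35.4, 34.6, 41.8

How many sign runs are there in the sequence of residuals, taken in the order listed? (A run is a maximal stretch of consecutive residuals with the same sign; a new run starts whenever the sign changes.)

8 runs

a=7: ŷ = -7 + 2.1·7 = 7.7; r = 6.7 − 7.7 = -1
a=10: ŷ = -7 + 2.1·10 = 14; r = 15.5 − 14 = 1.5
a=15: ŷ = -7 + 2.1·15 = 24.5; r = 22.5 − 24.5 = -2
a=17: ŷ = -7 + 2.1·17 = 28.7; r = 31.2 − 28.7 = 2.5
a=18: ŷ = -7 + 2.1·18 = 30.8; r = 29.3 − 30.8 = -1.5
a=19: ŷ = -7 + 2.1·19 = 32.9; r = 35.4 − 32.9 = 2.5
a=21: ŷ = -7 + 2.1·21 = 37.1; r = 34.6 − 37.1 = -2.5
a=23: ŷ = -7 + 2.1·23 = 41.3; r = 41.8 − 41.3 = 0.5
Signs: − + − + − + − +
Runs: −×1, +×1, −×1, +×1, −×1, +×1, −×1, +×1 → 8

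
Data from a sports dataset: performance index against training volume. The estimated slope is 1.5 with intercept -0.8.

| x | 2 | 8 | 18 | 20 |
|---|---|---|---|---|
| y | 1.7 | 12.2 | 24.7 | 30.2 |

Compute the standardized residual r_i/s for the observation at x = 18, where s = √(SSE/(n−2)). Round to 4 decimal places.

-1.0000

x=2: ŷ = -0.8 + 1.5·2 = 2.2; r = 1.7 − 2.2 = -0.5
x=8: ŷ = -0.8 + 1.5·8 = 11.2; r = 12.2 − 11.2 = 1
x=18: ŷ = -0.8 + 1.5·18 = 26.2; r = 24.7 − 26.2 = -1.5
x=20: ŷ = -0.8 + 1.5·20 = 29.2; r = 30.2 − 29.2 = 1
SSE = 0.25 + 1 + 2.25 + 1 = 4.5
s = √(4.5/2) = 1.5
r/s = -1.5 / 1.5 = -1.0000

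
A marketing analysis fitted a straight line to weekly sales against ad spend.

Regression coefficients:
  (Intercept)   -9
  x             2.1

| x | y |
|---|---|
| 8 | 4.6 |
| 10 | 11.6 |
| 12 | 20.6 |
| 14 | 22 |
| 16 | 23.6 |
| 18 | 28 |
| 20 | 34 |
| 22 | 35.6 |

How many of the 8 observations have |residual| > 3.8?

1

x=8: ŷ = -9 + 2.1·8 = 7.8; r = 4.6 − 7.8 = -3.2
x=10: ŷ = -9 + 2.1·10 = 12; r = 11.6 − 12 = -0.4
x=12: ŷ = -9 + 2.1·12 = 16.2; r = 20.6 − 16.2 = 4.4
x=14: ŷ = -9 + 2.1·14 = 20.4; r = 22 − 20.4 = 1.6
x=16: ŷ = -9 + 2.1·16 = 24.6; r = 23.6 − 24.6 = -1
x=18: ŷ = -9 + 2.1·18 = 28.8; r = 28 − 28.8 = -0.8
x=20: ŷ = -9 + 2.1·20 = 33; r = 34 − 33 = 1
x=22: ŷ = -9 + 2.1·22 = 37.2; r = 35.6 − 37.2 = -1.6
|r| > 3.8: x=12 (|r|=4.4) → 1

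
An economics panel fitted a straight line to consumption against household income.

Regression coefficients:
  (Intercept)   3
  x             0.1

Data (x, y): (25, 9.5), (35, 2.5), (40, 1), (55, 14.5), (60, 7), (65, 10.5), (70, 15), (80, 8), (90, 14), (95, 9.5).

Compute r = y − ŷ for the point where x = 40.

ŷ = 3 + 0.1·40 = 7
r = 1 − 7 = -6

r = -6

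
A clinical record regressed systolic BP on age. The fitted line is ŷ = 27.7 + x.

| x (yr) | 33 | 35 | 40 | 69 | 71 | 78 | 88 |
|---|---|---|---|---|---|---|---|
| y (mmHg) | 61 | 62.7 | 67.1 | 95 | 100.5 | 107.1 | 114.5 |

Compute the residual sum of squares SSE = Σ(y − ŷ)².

SSE = 9.98

x=33: ŷ = 27.7 + 33 = 60.7; r = 61 − 60.7 = 0.3
x=35: ŷ = 27.7 + 35 = 62.7; r = 62.7 − 62.7 = 0
x=40: ŷ = 27.7 + 40 = 67.7; r = 67.1 − 67.7 = -0.6
x=69: ŷ = 27.7 + 69 = 96.7; r = 95 − 96.7 = -1.7
x=71: ŷ = 27.7 + 71 = 98.7; r = 100.5 − 98.7 = 1.8
x=78: ŷ = 27.7 + 78 = 105.7; r = 107.1 − 105.7 = 1.4
x=88: ŷ = 27.7 + 88 = 115.7; r = 114.5 − 115.7 = -1.2
SSE = 0.09 + 0 + 0.36 + 2.89 + 3.24 + 1.96 + 1.44 = 9.98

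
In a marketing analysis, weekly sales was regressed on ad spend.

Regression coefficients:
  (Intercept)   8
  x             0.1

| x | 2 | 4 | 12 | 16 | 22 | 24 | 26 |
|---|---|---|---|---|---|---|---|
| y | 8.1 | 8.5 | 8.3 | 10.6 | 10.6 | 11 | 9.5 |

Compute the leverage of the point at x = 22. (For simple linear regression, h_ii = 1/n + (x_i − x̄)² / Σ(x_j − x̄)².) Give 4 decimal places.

h = 0.2282

x̄ = (2 + 4 + 12 + 16 + 22 + 24 + 26)/7 = 15.1429
Σ(x − x̄)² = 172.735 + 124.163 + 9.87755 + 0.734694 + 47.0204 + 78.449 + 117.878 = 550.857
h = 1/7 + (6.85714)²/550.857 = 0.142857 + 0.0853586 = 0.2282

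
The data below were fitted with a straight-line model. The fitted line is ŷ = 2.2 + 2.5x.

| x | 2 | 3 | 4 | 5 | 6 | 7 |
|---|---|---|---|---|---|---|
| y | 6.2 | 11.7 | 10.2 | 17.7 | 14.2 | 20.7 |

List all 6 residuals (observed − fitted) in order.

x=2: ŷ = 2.2 + 2.5·2 = 7.2; r = 6.2 − 7.2 = -1
x=3: ŷ = 2.2 + 2.5·3 = 9.7; r = 11.7 − 9.7 = 2
x=4: ŷ = 2.2 + 2.5·4 = 12.2; r = 10.2 − 12.2 = -2
x=5: ŷ = 2.2 + 2.5·5 = 14.7; r = 17.7 − 14.7 = 3
x=6: ŷ = 2.2 + 2.5·6 = 17.2; r = 14.2 − 17.2 = -3
x=7: ŷ = 2.2 + 2.5·7 = 19.7; r = 20.7 − 19.7 = 1

-1, 2, -2, 3, -3, 1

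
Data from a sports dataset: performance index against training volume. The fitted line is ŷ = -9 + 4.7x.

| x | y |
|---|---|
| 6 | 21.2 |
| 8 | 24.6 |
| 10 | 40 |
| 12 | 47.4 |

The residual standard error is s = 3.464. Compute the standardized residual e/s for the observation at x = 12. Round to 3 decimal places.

ŷ = -9 + 4.7·12 = 47.4
e = 47.4 − 47.4 = 0
e/s = 0 / 3.464 = 0.000

0.000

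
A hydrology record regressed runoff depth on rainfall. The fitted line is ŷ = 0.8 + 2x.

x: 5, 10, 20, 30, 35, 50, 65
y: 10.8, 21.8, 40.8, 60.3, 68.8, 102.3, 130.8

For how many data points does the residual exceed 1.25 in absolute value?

x=5: ŷ = 0.8 + 2·5 = 10.8; e = 10.8 − 10.8 = 0
x=10: ŷ = 0.8 + 2·10 = 20.8; e = 21.8 − 20.8 = 1
x=20: ŷ = 0.8 + 2·20 = 40.8; e = 40.8 − 40.8 = 0
x=30: ŷ = 0.8 + 2·30 = 60.8; e = 60.3 − 60.8 = -0.5
x=35: ŷ = 0.8 + 2·35 = 70.8; e = 68.8 − 70.8 = -2
x=50: ŷ = 0.8 + 2·50 = 100.8; e = 102.3 − 100.8 = 1.5
x=65: ŷ = 0.8 + 2·65 = 130.8; e = 130.8 − 130.8 = 0
|e| > 1.25: x=35 (|e|=2), x=50 (|e|=1.5) → 2

2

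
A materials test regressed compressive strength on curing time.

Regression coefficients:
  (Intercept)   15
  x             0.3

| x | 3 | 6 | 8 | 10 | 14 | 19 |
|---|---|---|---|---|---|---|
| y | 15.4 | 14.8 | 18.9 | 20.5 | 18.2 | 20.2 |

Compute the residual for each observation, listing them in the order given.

-0.5, -2, 1.5, 2.5, -1, -0.5

x=3: ŷ = 15 + 0.3·3 = 15.9; r = 15.4 − 15.9 = -0.5
x=6: ŷ = 15 + 0.3·6 = 16.8; r = 14.8 − 16.8 = -2
x=8: ŷ = 15 + 0.3·8 = 17.4; r = 18.9 − 17.4 = 1.5
x=10: ŷ = 15 + 0.3·10 = 18; r = 20.5 − 18 = 2.5
x=14: ŷ = 15 + 0.3·14 = 19.2; r = 18.2 − 19.2 = -1
x=19: ŷ = 15 + 0.3·19 = 20.7; r = 20.2 − 20.7 = -0.5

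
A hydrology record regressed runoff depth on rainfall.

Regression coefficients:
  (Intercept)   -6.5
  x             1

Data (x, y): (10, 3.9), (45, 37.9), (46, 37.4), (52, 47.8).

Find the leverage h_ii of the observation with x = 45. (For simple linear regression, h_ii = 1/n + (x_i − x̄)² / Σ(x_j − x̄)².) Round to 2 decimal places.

x̄ = (10 + 45 + 46 + 52)/4 = 38.25
Σ(x − x̄)² = 798.062 + 45.5625 + 60.0625 + 189.062 = 1092.75
h = 1/4 + (6.75)²/1092.75 = 0.25 + 0.0416953 = 0.29

h = 0.29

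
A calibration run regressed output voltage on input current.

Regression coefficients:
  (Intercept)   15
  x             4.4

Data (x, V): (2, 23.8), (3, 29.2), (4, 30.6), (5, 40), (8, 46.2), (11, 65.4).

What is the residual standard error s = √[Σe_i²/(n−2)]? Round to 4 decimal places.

x=2: ŷ = 15 + 4.4·2 = 23.8; e = 23.8 − 23.8 = 0
x=3: ŷ = 15 + 4.4·3 = 28.2; e = 29.2 − 28.2 = 1
x=4: ŷ = 15 + 4.4·4 = 32.6; e = 30.6 − 32.6 = -2
x=5: ŷ = 15 + 4.4·5 = 37; e = 40 − 37 = 3
x=8: ŷ = 15 + 4.4·8 = 50.2; e = 46.2 − 50.2 = -4
x=11: ŷ = 15 + 4.4·11 = 63.4; e = 65.4 − 63.4 = 2
SSE = 0 + 1 + 4 + 9 + 16 + 4 = 34
s = √(34/4) = √8.5 ≈ 2.9155

s = 2.9155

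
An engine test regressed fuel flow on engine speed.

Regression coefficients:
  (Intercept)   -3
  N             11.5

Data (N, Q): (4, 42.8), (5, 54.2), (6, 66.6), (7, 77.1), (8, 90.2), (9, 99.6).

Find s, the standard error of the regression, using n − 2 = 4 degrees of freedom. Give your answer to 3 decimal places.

s = 0.851

N=4: ŷ = -3 + 11.5·4 = 43; e = 42.8 − 43 = -0.2
N=5: ŷ = -3 + 11.5·5 = 54.5; e = 54.2 − 54.5 = -0.3
N=6: ŷ = -3 + 11.5·6 = 66; e = 66.6 − 66 = 0.6
N=7: ŷ = -3 + 11.5·7 = 77.5; e = 77.1 − 77.5 = -0.4
N=8: ŷ = -3 + 11.5·8 = 89; e = 90.2 − 89 = 1.2
N=9: ŷ = -3 + 11.5·9 = 100.5; e = 99.6 − 100.5 = -0.9
SSE = 0.04 + 0.09 + 0.36 + 0.16 + 1.44 + 0.81 = 2.9
s = √(2.9/4) = √0.725 ≈ 0.851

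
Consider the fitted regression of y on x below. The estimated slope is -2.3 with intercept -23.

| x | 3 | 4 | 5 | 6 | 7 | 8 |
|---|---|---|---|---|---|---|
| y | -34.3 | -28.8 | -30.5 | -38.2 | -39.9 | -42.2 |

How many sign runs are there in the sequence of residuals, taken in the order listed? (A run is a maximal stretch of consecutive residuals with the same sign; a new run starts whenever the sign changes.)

x=3: ŷ = -23 − 2.3·3 = -29.9; r = -34.3 − (-29.9) = -4.4
x=4: ŷ = -23 − 2.3·4 = -32.2; r = -28.8 − (-32.2) = 3.4
x=5: ŷ = -23 − 2.3·5 = -34.5; r = -30.5 − (-34.5) = 4
x=6: ŷ = -23 − 2.3·6 = -36.8; r = -38.2 − (-36.8) = -1.4
x=7: ŷ = -23 − 2.3·7 = -39.1; r = -39.9 − (-39.1) = -0.8
x=8: ŷ = -23 − 2.3·8 = -41.4; r = -42.2 − (-41.4) = -0.8
Signs: − + + − − −
Runs: −×1, +×2, −×3 → 3

3 runs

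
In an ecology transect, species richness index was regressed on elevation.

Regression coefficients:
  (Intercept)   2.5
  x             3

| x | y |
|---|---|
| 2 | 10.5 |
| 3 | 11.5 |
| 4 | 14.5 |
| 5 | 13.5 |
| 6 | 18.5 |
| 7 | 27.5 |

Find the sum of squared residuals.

x=2: ŷ = 2.5 + 3·2 = 8.5; e = 10.5 − 8.5 = 2
x=3: ŷ = 2.5 + 3·3 = 11.5; e = 11.5 − 11.5 = 0
x=4: ŷ = 2.5 + 3·4 = 14.5; e = 14.5 − 14.5 = 0
x=5: ŷ = 2.5 + 3·5 = 17.5; e = 13.5 − 17.5 = -4
x=6: ŷ = 2.5 + 3·6 = 20.5; e = 18.5 − 20.5 = -2
x=7: ŷ = 2.5 + 3·7 = 23.5; e = 27.5 − 23.5 = 4
SSE = 4 + 0 + 0 + 16 + 4 + 16 = 40

SSE = 40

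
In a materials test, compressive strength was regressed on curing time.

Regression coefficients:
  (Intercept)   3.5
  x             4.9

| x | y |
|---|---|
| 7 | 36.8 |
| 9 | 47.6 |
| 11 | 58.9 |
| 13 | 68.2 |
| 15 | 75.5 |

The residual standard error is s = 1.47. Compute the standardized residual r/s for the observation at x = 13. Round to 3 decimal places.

0.680

ŷ = 3.5 + 4.9·13 = 67.2
r = 68.2 − 67.2 = 1
r/s = 1 / 1.47 = 0.680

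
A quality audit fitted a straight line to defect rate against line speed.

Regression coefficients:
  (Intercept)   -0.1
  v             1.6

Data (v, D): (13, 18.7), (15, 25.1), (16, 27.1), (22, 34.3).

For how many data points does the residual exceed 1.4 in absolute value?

2

v=13: ŷ = -0.1 + 1.6·13 = 20.7; e = 18.7 − 20.7 = -2
v=15: ŷ = -0.1 + 1.6·15 = 23.9; e = 25.1 − 23.9 = 1.2
v=16: ŷ = -0.1 + 1.6·16 = 25.5; e = 27.1 − 25.5 = 1.6
v=22: ŷ = -0.1 + 1.6·22 = 35.1; e = 34.3 − 35.1 = -0.8
|e| > 1.4: v=13 (|e|=2), v=16 (|e|=1.6) → 2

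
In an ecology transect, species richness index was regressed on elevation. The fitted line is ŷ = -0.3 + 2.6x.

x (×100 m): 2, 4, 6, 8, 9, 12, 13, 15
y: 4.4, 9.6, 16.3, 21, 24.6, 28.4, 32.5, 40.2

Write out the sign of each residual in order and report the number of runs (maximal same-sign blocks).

4 runs

x=2: ŷ = -0.3 + 2.6·2 = 4.9; r = 4.4 − 4.9 = -0.5
x=4: ŷ = -0.3 + 2.6·4 = 10.1; r = 9.6 − 10.1 = -0.5
x=6: ŷ = -0.3 + 2.6·6 = 15.3; r = 16.3 − 15.3 = 1
x=8: ŷ = -0.3 + 2.6·8 = 20.5; r = 21 − 20.5 = 0.5
x=9: ŷ = -0.3 + 2.6·9 = 23.1; r = 24.6 − 23.1 = 1.5
x=12: ŷ = -0.3 + 2.6·12 = 30.9; r = 28.4 − 30.9 = -2.5
x=13: ŷ = -0.3 + 2.6·13 = 33.5; r = 32.5 − 33.5 = -1
x=15: ŷ = -0.3 + 2.6·15 = 38.7; r = 40.2 − 38.7 = 1.5
Signs: − − + + + − − +
Runs: −×2, +×3, −×2, +×1 → 4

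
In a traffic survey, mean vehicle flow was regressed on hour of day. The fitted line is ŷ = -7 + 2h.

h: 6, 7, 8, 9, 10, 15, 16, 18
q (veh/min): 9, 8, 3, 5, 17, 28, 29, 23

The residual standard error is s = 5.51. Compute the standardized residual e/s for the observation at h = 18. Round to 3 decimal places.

-1.089

ŷ = -7 + 2·18 = 29
e = 23 − 29 = -6
e/s = -6 / 5.51 = -1.089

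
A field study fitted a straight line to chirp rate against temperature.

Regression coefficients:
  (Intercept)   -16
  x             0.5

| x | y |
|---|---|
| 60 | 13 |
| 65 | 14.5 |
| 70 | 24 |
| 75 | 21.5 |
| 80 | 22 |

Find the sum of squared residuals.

SSE = 34

x=60: ŷ = -16 + 0.5·60 = 14; r = 13 − 14 = -1
x=65: ŷ = -16 + 0.5·65 = 16.5; r = 14.5 − 16.5 = -2
x=70: ŷ = -16 + 0.5·70 = 19; r = 24 − 19 = 5
x=75: ŷ = -16 + 0.5·75 = 21.5; r = 21.5 − 21.5 = 0
x=80: ŷ = -16 + 0.5·80 = 24; r = 22 − 24 = -2
SSE = 1 + 4 + 25 + 0 + 4 = 34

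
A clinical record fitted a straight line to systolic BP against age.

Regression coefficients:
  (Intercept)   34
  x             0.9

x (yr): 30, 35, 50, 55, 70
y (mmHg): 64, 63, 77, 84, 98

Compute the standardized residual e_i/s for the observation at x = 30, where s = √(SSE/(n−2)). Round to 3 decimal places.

x=30: ŷ = 34 + 0.9·30 = 61; e = 64 − 61 = 3
x=35: ŷ = 34 + 0.9·35 = 65.5; e = 63 − 65.5 = -2.5
x=50: ŷ = 34 + 0.9·50 = 79; e = 77 − 79 = -2
x=55: ŷ = 34 + 0.9·55 = 83.5; e = 84 − 83.5 = 0.5
x=70: ŷ = 34 + 0.9·70 = 97; e = 98 − 97 = 1
SSE = 9 + 6.25 + 4 + 0.25 + 1 = 20.5
s = √(20.5/3) = 2.61406
e/s = 3 / 2.61406 = 1.148

1.148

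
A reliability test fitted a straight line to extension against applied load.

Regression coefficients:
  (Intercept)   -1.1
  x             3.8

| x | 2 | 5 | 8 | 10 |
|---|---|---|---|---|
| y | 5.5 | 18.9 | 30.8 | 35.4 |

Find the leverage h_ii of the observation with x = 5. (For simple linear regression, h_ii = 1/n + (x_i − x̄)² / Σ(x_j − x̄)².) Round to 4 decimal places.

x̄ = (2 + 5 + 8 + 10)/4 = 6.25
Σ(x − x̄)² = 18.0625 + 1.5625 + 3.0625 + 14.0625 = 36.75
h = 1/4 + (-1.25)²/36.75 = 0.25 + 0.042517 = 0.2925

h = 0.2925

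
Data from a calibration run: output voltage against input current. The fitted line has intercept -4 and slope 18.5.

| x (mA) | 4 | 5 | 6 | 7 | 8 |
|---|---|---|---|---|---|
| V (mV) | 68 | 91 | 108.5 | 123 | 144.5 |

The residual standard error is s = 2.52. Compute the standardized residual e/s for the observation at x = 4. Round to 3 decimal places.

-0.794

V̂ = -4 + 18.5·4 = 70
e = 68 − 70 = -2
e/s = -2 / 2.52 = -0.794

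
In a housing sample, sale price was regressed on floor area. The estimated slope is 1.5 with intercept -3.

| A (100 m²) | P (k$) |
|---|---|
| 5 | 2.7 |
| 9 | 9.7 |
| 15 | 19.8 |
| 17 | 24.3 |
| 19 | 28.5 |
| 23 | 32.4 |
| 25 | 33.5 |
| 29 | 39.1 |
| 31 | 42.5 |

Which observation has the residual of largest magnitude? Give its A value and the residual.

A=5: ŷ = -3 + 1.5·5 = 4.5; e = 2.7 − 4.5 = -1.8
A=9: ŷ = -3 + 1.5·9 = 10.5; e = 9.7 − 10.5 = -0.8
A=15: ŷ = -3 + 1.5·15 = 19.5; e = 19.8 − 19.5 = 0.3
A=17: ŷ = -3 + 1.5·17 = 22.5; e = 24.3 − 22.5 = 1.8
A=19: ŷ = -3 + 1.5·19 = 25.5; e = 28.5 − 25.5 = 3
A=23: ŷ = -3 + 1.5·23 = 31.5; e = 32.4 − 31.5 = 0.9
A=25: ŷ = -3 + 1.5·25 = 34.5; e = 33.5 − 34.5 = -1
A=29: ŷ = -3 + 1.5·29 = 40.5; e = 39.1 − 40.5 = -1.4
A=31: ŷ = -3 + 1.5·31 = 43.5; e = 42.5 − 43.5 = -1
Largest |e| is 3 at A = 19, residual 3.

A = 19, e = 3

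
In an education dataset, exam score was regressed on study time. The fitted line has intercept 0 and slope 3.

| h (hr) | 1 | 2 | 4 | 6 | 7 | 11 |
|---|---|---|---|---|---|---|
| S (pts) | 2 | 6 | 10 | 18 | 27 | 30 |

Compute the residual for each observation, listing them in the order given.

h=1: ŷ = 3·1 = 3; r = 2 − 3 = -1
h=2: ŷ = 3·2 = 6; r = 6 − 6 = 0
h=4: ŷ = 3·4 = 12; r = 10 − 12 = -2
h=6: ŷ = 3·6 = 18; r = 18 − 18 = 0
h=7: ŷ = 3·7 = 21; r = 27 − 21 = 6
h=11: ŷ = 3·11 = 33; r = 30 − 33 = -3

-1, 0, -2, 0, 6, -3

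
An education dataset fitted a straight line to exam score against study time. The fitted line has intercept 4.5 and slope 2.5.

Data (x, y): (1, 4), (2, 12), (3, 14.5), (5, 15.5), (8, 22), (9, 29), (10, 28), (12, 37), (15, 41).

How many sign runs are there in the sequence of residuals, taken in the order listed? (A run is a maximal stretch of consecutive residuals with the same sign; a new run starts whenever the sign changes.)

7 runs

x=1: ŷ = 4.5 + 2.5·1 = 7; r = 4 − 7 = -3
x=2: ŷ = 4.5 + 2.5·2 = 9.5; r = 12 − 9.5 = 2.5
x=3: ŷ = 4.5 + 2.5·3 = 12; r = 14.5 − 12 = 2.5
x=5: ŷ = 4.5 + 2.5·5 = 17; r = 15.5 − 17 = -1.5
x=8: ŷ = 4.5 + 2.5·8 = 24.5; r = 22 − 24.5 = -2.5
x=9: ŷ = 4.5 + 2.5·9 = 27; r = 29 − 27 = 2
x=10: ŷ = 4.5 + 2.5·10 = 29.5; r = 28 − 29.5 = -1.5
x=12: ŷ = 4.5 + 2.5·12 = 34.5; r = 37 − 34.5 = 2.5
x=15: ŷ = 4.5 + 2.5·15 = 42; r = 41 − 42 = -1
Signs: − + + − − + − + −
Runs: −×1, +×2, −×2, +×1, −×1, +×1, −×1 → 7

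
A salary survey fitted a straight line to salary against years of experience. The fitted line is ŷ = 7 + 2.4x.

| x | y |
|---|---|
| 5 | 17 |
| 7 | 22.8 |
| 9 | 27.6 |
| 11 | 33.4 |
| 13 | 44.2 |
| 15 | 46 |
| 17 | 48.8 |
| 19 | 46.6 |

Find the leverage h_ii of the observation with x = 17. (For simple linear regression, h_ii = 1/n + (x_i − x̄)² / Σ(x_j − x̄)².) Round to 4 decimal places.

h = 0.2738

x̄ = (5 + 7 + 9 + 11 + 13 + 15 + 17 + 19)/8 = 12
Σ(x − x̄)² = 49 + 25 + 9 + 1 + 1 + 9 + 25 + 49 = 168
h = 1/8 + (5)²/168 = 0.125 + 0.14881 = 0.2738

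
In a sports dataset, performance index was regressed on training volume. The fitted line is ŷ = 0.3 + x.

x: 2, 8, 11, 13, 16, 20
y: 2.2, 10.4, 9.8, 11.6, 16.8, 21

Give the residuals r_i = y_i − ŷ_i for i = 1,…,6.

-0.1, 2.1, -1.5, -1.7, 0.5, 0.7

x=2: ŷ = 0.3 + 2 = 2.3; r = 2.2 − 2.3 = -0.1
x=8: ŷ = 0.3 + 8 = 8.3; r = 10.4 − 8.3 = 2.1
x=11: ŷ = 0.3 + 11 = 11.3; r = 9.8 − 11.3 = -1.5
x=13: ŷ = 0.3 + 13 = 13.3; r = 11.6 − 13.3 = -1.7
x=16: ŷ = 0.3 + 16 = 16.3; r = 16.8 − 16.3 = 0.5
x=20: ŷ = 0.3 + 20 = 20.3; r = 21 − 20.3 = 0.7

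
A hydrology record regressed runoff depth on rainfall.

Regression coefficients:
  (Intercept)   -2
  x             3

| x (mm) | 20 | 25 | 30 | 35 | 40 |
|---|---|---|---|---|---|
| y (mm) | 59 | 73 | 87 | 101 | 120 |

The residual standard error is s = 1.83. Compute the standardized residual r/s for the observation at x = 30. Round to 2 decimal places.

-0.55

ŷ = -2 + 3·30 = 88
r = 87 − 88 = -1
r/s = -1 / 1.83 = -0.55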